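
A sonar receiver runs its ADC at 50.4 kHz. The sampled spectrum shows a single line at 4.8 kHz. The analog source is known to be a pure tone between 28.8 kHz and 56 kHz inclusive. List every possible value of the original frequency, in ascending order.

Frequencies that alias to 4.8 kHz are k·fs ± 4.8 kHz for integer k ≥ 0.
k=0: 4.8 kHz.
k=1: 45.6 kHz, 55.2 kHz.
k=2: 96 kHz, 105.6 kHz.
Within [28.8 kHz, 56 kHz]: 45.6 kHz, 55.2 kHz.

45.6 kHz, 55.2 kHz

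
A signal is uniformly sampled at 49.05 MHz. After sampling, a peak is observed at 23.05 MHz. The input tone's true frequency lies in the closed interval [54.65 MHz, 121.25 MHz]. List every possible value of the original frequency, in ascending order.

Frequencies that alias to 23.05 MHz are k·fs ± 23.05 MHz for integer k ≥ 0.
k=0: 23.05 MHz.
k=1: 26 MHz, 72.1 MHz.
k=2: 75.05 MHz, 121.15 MHz.
k=3: 124.1 MHz, 170.2 MHz.
Within [54.65 MHz, 121.25 MHz]: 72.1 MHz, 75.05 MHz, 121.15 MHz.

72.1 MHz, 75.05 MHz, 121.15 MHz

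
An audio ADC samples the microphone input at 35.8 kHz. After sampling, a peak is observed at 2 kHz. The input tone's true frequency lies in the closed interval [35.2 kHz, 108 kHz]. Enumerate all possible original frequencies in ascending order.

Frequencies that alias to 2 kHz are k·fs ± 2 kHz for integer k ≥ 0.
k=0: 2 kHz.
k=1: 33.8 kHz, 37.8 kHz.
k=2: 69.6 kHz, 73.6 kHz.
k=3: 105.4 kHz, 109.4 kHz.
k=4: 141.2 kHz, 145.2 kHz.
Within [35.2 kHz, 108 kHz]: 37.8 kHz, 69.6 kHz, 73.6 kHz, 105.4 kHz.

37.8 kHz, 69.6 kHz, 73.6 kHz, 105.4 kHz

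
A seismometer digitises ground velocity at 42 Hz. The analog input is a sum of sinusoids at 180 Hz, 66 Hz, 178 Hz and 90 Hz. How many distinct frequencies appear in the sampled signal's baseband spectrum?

4

fs/2 = 21 Hz.
180 Hz mod fs = 12 Hz.
12 Hz ≤ fs/2 = 21 Hz, appears at 12 Hz.
66 Hz mod fs = 24 Hz.
24 Hz > fs/2 = 21 Hz, folds to fs − 24 Hz = 18 Hz.
178 Hz mod fs = 10 Hz.
10 Hz ≤ fs/2 = 21 Hz, appears at 10 Hz.
90 Hz mod fs = 6 Hz.
6 Hz ≤ fs/2 = 21 Hz, appears at 6 Hz.
Distinct values: {6 Hz, 10 Hz, 12 Hz, 18 Hz} → 4.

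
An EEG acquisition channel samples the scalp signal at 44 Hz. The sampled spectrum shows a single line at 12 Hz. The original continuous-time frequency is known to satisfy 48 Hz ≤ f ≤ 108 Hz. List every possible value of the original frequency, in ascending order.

56 Hz, 76 Hz, 100 Hz

Frequencies that alias to 12 Hz are k·fs ± 12 Hz for integer k ≥ 0.
k=0: 12 Hz.
k=1: 32 Hz, 56 Hz.
k=2: 76 Hz, 100 Hz.
k=3: 120 Hz, 144 Hz.
Within [48 Hz, 108 Hz]: 56 Hz, 76 Hz, 100 Hz.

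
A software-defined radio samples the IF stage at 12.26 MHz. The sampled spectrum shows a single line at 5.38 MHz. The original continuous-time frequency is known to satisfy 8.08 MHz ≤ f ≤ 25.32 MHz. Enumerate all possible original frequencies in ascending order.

17.64 MHz, 19.14 MHz

Frequencies that alias to 5.38 MHz are k·fs ± 5.38 MHz for integer k ≥ 0.
k=0: 5.38 MHz.
k=1: 6.88 MHz, 17.64 MHz.
k=2: 19.14 MHz, 29.9 MHz.
k=3: 31.4 MHz, 42.16 MHz.
Within [8.08 MHz, 25.32 MHz]: 17.64 MHz, 19.14 MHz.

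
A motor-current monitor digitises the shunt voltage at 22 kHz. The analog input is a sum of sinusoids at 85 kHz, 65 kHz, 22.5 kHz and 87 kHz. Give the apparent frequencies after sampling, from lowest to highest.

fs/2 = 11 kHz.
85 kHz mod fs = 19 kHz.
19 kHz > fs/2 = 11 kHz, folds to fs − 19 kHz = 3 kHz.
65 kHz mod fs = 21 kHz.
21 kHz > fs/2 = 11 kHz, folds to fs − 21 kHz = 1 kHz.
22.5 kHz mod fs = 0.5 kHz.
0.5 kHz ≤ fs/2 = 11 kHz, appears at 0.5 kHz.
87 kHz mod fs = 21 kHz.
21 kHz > fs/2 = 11 kHz, folds to fs − 21 kHz = 1 kHz.
Distinct values: {0.5 kHz, 1 kHz, 3 kHz}.

0.5 kHz, 1 kHz, 3 kHz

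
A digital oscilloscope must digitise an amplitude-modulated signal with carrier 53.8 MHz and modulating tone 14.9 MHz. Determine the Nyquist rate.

137.4 MHz

AM sidebands sit at fc ± fm = 38.9 MHz and 68.7 MHz.
Highest-frequency component: 68.7 MHz.
Nyquist rate = 2 × 68.7 MHz = 137.4 MHz.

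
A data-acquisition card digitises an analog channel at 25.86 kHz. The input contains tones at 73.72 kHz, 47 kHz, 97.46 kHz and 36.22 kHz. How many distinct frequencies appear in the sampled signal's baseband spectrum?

fs/2 = 12.93 kHz.
73.72 kHz mod fs = 22 kHz.
22 kHz > fs/2 = 12.93 kHz, folds to fs − 22 kHz = 3.86 kHz.
47 kHz mod fs = 21.14 kHz.
21.14 kHz > fs/2 = 12.93 kHz, folds to fs − 21.14 kHz = 4.72 kHz.
97.46 kHz mod fs = 19.88 kHz.
19.88 kHz > fs/2 = 12.93 kHz, folds to fs − 19.88 kHz = 5.98 kHz.
36.22 kHz mod fs = 10.36 kHz.
10.36 kHz ≤ fs/2 = 12.93 kHz, appears at 10.36 kHz.
Distinct values: {3.86 kHz, 4.72 kHz, 5.98 kHz, 10.36 kHz} → 4.

4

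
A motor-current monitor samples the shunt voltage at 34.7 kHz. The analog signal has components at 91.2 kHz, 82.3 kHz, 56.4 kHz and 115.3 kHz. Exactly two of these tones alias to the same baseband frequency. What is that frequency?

12.9 kHz

fs/2 = 17.35 kHz.
91.2 kHz mod fs = 21.8 kHz.
21.8 kHz > fs/2 = 17.35 kHz, folds to fs − 21.8 kHz = 12.9 kHz.
82.3 kHz mod fs = 12.9 kHz.
12.9 kHz ≤ fs/2 = 17.35 kHz, appears at 12.9 kHz.
56.4 kHz mod fs = 21.7 kHz.
21.7 kHz > fs/2 = 17.35 kHz, folds to fs − 21.7 kHz = 13 kHz.
115.3 kHz mod fs = 11.2 kHz.
11.2 kHz ≤ fs/2 = 17.35 kHz, appears at 11.2 kHz.
82.3 kHz and 91.2 kHz both map to 12.9 kHz.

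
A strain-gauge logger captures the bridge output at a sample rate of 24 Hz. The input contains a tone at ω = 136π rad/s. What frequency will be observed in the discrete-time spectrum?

4 Hz

ω = 136π rad/s → f = ω/(2π) = 68 Hz.
68 Hz mod fs = 20 Hz.
20 Hz > fs/2 = 12 Hz, folds to fs − 20 Hz = 4 Hz.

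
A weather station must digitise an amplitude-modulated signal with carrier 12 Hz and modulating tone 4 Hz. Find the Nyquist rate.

AM sidebands sit at fc ± fm = 8 Hz and 16 Hz.
Highest-frequency component: 16 Hz.
Nyquist rate = 2 × 16 Hz = 32 Hz.

32 Hz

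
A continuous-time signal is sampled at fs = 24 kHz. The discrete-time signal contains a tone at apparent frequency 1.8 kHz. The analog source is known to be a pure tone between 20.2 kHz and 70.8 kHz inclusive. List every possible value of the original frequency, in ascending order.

22.2 kHz, 25.8 kHz, 46.2 kHz, 49.8 kHz, 70.2 kHz

Frequencies that alias to 1.8 kHz are k·fs ± 1.8 kHz for integer k ≥ 0.
k=0: 1.8 kHz.
k=1: 22.2 kHz, 25.8 kHz.
k=2: 46.2 kHz, 49.8 kHz.
k=3: 70.2 kHz, 73.8 kHz.
k=4: 94.2 kHz, 97.8 kHz.
Within [20.2 kHz, 70.8 kHz]: 22.2 kHz, 25.8 kHz, 46.2 kHz, 49.8 kHz, 70.2 kHz.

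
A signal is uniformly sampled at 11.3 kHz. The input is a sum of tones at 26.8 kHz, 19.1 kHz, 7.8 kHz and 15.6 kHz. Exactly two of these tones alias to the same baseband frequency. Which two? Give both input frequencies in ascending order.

fs/2 = 5.65 kHz.
26.8 kHz mod fs = 4.2 kHz.
4.2 kHz ≤ fs/2 = 5.65 kHz, appears at 4.2 kHz.
19.1 kHz mod fs = 7.8 kHz.
7.8 kHz > fs/2 = 5.65 kHz, folds to fs − 7.8 kHz = 3.5 kHz.
7.8 kHz > fs/2 = 5.65 kHz, folds to fs − 7.8 kHz = 3.5 kHz.
15.6 kHz mod fs = 4.3 kHz.
4.3 kHz ≤ fs/2 = 5.65 kHz, appears at 4.3 kHz.
7.8 kHz and 19.1 kHz both map to 3.5 kHz.

7.8 kHz, 19.1 kHz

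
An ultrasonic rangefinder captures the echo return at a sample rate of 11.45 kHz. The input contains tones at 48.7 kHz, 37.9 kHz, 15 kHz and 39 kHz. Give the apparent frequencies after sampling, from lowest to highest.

fs/2 = 5.725 kHz.
48.7 kHz mod fs = 2.9 kHz.
2.9 kHz ≤ fs/2 = 5.725 kHz, appears at 2.9 kHz.
37.9 kHz mod fs = 3.55 kHz.
3.55 kHz ≤ fs/2 = 5.725 kHz, appears at 3.55 kHz.
15 kHz mod fs = 3.55 kHz.
3.55 kHz ≤ fs/2 = 5.725 kHz, appears at 3.55 kHz.
39 kHz mod fs = 4.65 kHz.
4.65 kHz ≤ fs/2 = 5.725 kHz, appears at 4.65 kHz.
Distinct values: {2.9 kHz, 3.55 kHz, 4.65 kHz}.

2.9 kHz, 3.55 kHz, 4.65 kHz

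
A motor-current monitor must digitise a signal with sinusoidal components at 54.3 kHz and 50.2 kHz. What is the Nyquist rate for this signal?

Highest-frequency component: 54.3 kHz.
Nyquist rate = 2 × 54.3 kHz = 108.6 kHz.

108.6 kHz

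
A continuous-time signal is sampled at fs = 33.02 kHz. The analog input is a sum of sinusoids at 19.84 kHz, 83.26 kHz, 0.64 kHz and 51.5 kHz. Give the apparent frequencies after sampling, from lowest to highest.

fs/2 = 16.51 kHz.
19.84 kHz > fs/2 = 16.51 kHz, folds to fs − 19.84 kHz = 13.18 kHz.
83.26 kHz mod fs = 17.22 kHz.
17.22 kHz > fs/2 = 16.51 kHz, folds to fs − 17.22 kHz = 15.8 kHz.
0.64 kHz ≤ fs/2 = 16.51 kHz, passes unchanged.
51.5 kHz mod fs = 18.48 kHz.
18.48 kHz > fs/2 = 16.51 kHz, folds to fs − 18.48 kHz = 14.54 kHz.
Distinct values: {0.64 kHz, 13.18 kHz, 14.54 kHz, 15.8 kHz}.

0.64 kHz, 13.18 kHz, 14.54 kHz, 15.8 kHz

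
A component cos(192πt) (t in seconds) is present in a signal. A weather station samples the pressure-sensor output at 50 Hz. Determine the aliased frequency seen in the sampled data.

ω = 192π rad/s → f = ω/(2π) = 96 Hz.
96 Hz mod fs = 46 Hz.
46 Hz > fs/2 = 25 Hz, folds to fs − 46 Hz = 4 Hz.

4 Hz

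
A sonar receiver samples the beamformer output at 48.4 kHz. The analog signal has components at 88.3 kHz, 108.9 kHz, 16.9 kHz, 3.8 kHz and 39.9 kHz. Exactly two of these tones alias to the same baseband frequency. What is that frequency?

fs/2 = 24.2 kHz.
88.3 kHz mod fs = 39.9 kHz.
39.9 kHz > fs/2 = 24.2 kHz, folds to fs − 39.9 kHz = 8.5 kHz.
108.9 kHz mod fs = 12.1 kHz.
12.1 kHz ≤ fs/2 = 24.2 kHz, appears at 12.1 kHz.
16.9 kHz ≤ fs/2 = 24.2 kHz, passes unchanged.
3.8 kHz ≤ fs/2 = 24.2 kHz, passes unchanged.
39.9 kHz > fs/2 = 24.2 kHz, folds to fs − 39.9 kHz = 8.5 kHz.
39.9 kHz and 88.3 kHz both map to 8.5 kHz.

8.5 kHz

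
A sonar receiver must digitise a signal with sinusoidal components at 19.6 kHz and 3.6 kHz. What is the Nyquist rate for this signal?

39.2 kHz

Highest-frequency component: 19.6 kHz.
Nyquist rate = 2 × 19.6 kHz = 39.2 kHz.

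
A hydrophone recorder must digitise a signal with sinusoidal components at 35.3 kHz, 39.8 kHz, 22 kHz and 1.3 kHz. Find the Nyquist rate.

79.6 kHz

Highest-frequency component: 39.8 kHz.
Nyquist rate = 2 × 39.8 kHz = 79.6 kHz.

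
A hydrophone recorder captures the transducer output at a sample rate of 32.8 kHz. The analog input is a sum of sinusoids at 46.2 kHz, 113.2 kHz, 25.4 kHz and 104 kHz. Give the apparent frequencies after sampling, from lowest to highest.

fs/2 = 16.4 kHz.
46.2 kHz mod fs = 13.4 kHz.
13.4 kHz ≤ fs/2 = 16.4 kHz, appears at 13.4 kHz.
113.2 kHz mod fs = 14.8 kHz.
14.8 kHz ≤ fs/2 = 16.4 kHz, appears at 14.8 kHz.
25.4 kHz > fs/2 = 16.4 kHz, folds to fs − 25.4 kHz = 7.4 kHz.
104 kHz mod fs = 5.6 kHz.
5.6 kHz ≤ fs/2 = 16.4 kHz, appears at 5.6 kHz.
Distinct values: {5.6 kHz, 7.4 kHz, 13.4 kHz, 14.8 kHz}.

5.6 kHz, 7.4 kHz, 13.4 kHz, 14.8 kHz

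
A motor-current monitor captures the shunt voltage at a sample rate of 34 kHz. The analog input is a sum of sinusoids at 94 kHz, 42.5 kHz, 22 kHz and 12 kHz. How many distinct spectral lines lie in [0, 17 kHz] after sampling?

fs/2 = 17 kHz.
94 kHz mod fs = 26 kHz.
26 kHz > fs/2 = 17 kHz, folds to fs − 26 kHz = 8 kHz.
42.5 kHz mod fs = 8.5 kHz.
8.5 kHz ≤ fs/2 = 17 kHz, appears at 8.5 kHz.
22 kHz > fs/2 = 17 kHz, folds to fs − 22 kHz = 12 kHz.
12 kHz ≤ fs/2 = 17 kHz, passes unchanged.
Distinct values: {8 kHz, 8.5 kHz, 12 kHz} → 3.

3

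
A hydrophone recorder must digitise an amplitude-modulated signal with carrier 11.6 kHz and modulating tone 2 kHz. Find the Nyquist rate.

27.2 kHz

AM sidebands sit at fc ± fm = 9.6 kHz and 13.6 kHz.
Highest-frequency component: 13.6 kHz.
Nyquist rate = 2 × 13.6 kHz = 27.2 kHz.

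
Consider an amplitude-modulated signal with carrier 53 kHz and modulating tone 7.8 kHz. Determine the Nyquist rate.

AM sidebands sit at fc ± fm = 45.2 kHz and 60.8 kHz.
Highest-frequency component: 60.8 kHz.
Nyquist rate = 2 × 60.8 kHz = 121.6 kHz.

121.6 kHz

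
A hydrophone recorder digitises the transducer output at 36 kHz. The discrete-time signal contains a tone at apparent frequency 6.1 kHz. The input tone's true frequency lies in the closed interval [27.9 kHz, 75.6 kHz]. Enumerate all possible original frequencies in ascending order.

Frequencies that alias to 6.1 kHz are k·fs ± 6.1 kHz for integer k ≥ 0.
k=0: 6.1 kHz.
k=1: 29.9 kHz, 42.1 kHz.
k=2: 65.9 kHz, 78.1 kHz.
k=3: 101.9 kHz, 114.1 kHz.
Within [27.9 kHz, 75.6 kHz]: 29.9 kHz, 42.1 kHz, 65.9 kHz.

29.9 kHz, 42.1 kHz, 65.9 kHz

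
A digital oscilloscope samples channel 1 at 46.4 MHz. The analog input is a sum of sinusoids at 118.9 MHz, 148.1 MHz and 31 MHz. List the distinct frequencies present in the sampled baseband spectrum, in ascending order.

8.9 MHz, 15.4 MHz, 20.3 MHz

fs/2 = 23.2 MHz.
118.9 MHz mod fs = 26.1 MHz.
26.1 MHz > fs/2 = 23.2 MHz, folds to fs − 26.1 MHz = 20.3 MHz.
148.1 MHz mod fs = 8.9 MHz.
8.9 MHz ≤ fs/2 = 23.2 MHz, appears at 8.9 MHz.
31 MHz > fs/2 = 23.2 MHz, folds to fs − 31 MHz = 15.4 MHz.
Distinct values: {8.9 MHz, 15.4 MHz, 20.3 MHz}.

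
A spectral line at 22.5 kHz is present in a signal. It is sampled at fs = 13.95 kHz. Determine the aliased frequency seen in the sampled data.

22.5 kHz mod fs = 8.55 kHz.
8.55 kHz > fs/2 = 6.975 kHz, folds to fs − 8.55 kHz = 5.4 kHz.

5.4 kHz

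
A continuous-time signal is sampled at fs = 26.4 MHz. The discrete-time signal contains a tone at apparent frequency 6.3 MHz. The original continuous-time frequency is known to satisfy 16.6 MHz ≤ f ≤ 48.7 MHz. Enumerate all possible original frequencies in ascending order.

Frequencies that alias to 6.3 MHz are k·fs ± 6.3 MHz for integer k ≥ 0.
k=0: 6.3 MHz.
k=1: 20.1 MHz, 32.7 MHz.
k=2: 46.5 MHz, 59.1 MHz.
k=3: 72.9 MHz, 85.5 MHz.
Within [16.6 MHz, 48.7 MHz]: 20.1 MHz, 32.7 MHz, 46.5 MHz.

20.1 MHz, 32.7 MHz, 46.5 MHz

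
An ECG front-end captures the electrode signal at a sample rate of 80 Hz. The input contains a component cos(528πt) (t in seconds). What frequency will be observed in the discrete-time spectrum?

24 Hz

ω = 528π rad/s → f = ω/(2π) = 264 Hz.
264 Hz mod fs = 24 Hz.
24 Hz ≤ fs/2 = 40 Hz, appears at 24 Hz.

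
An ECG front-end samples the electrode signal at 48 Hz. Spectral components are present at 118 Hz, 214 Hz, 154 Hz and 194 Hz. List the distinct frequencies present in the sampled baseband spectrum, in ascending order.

fs/2 = 24 Hz.
118 Hz mod fs = 22 Hz.
22 Hz ≤ fs/2 = 24 Hz, appears at 22 Hz.
214 Hz mod fs = 22 Hz.
22 Hz ≤ fs/2 = 24 Hz, appears at 22 Hz.
154 Hz mod fs = 10 Hz.
10 Hz ≤ fs/2 = 24 Hz, appears at 10 Hz.
194 Hz mod fs = 2 Hz.
2 Hz ≤ fs/2 = 24 Hz, appears at 2 Hz.
Distinct values: {2 Hz, 10 Hz, 22 Hz}.

2 Hz, 10 Hz, 22 Hz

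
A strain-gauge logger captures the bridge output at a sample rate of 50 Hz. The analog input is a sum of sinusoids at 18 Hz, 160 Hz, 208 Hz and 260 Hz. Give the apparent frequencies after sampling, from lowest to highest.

fs/2 = 25 Hz.
18 Hz ≤ fs/2 = 25 Hz, passes unchanged.
160 Hz mod fs = 10 Hz.
10 Hz ≤ fs/2 = 25 Hz, appears at 10 Hz.
208 Hz mod fs = 8 Hz.
8 Hz ≤ fs/2 = 25 Hz, appears at 8 Hz.
260 Hz mod fs = 10 Hz.
10 Hz ≤ fs/2 = 25 Hz, appears at 10 Hz.
Distinct values: {8 Hz, 10 Hz, 18 Hz}.

8 Hz, 10 Hz, 18 Hz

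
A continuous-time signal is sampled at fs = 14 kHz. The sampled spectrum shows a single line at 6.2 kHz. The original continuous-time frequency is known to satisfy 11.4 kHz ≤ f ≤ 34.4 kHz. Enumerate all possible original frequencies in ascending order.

Frequencies that alias to 6.2 kHz are k·fs ± 6.2 kHz for integer k ≥ 0.
k=0: 6.2 kHz.
k=1: 7.8 kHz, 20.2 kHz.
k=2: 21.8 kHz, 34.2 kHz.
k=3: 35.8 kHz, 48.2 kHz.
Within [11.4 kHz, 34.4 kHz]: 20.2 kHz, 21.8 kHz, 34.2 kHz.

20.2 kHz, 21.8 kHz, 34.2 kHz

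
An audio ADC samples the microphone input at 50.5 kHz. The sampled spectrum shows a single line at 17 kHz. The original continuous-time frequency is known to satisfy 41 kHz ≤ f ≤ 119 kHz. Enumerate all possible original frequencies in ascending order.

Frequencies that alias to 17 kHz are k·fs ± 17 kHz for integer k ≥ 0.
k=0: 17 kHz.
k=1: 33.5 kHz, 67.5 kHz.
k=2: 84 kHz, 118 kHz.
k=3: 134.5 kHz, 168.5 kHz.
Within [41 kHz, 119 kHz]: 67.5 kHz, 84 kHz, 118 kHz.

67.5 kHz, 84 kHz, 118 kHz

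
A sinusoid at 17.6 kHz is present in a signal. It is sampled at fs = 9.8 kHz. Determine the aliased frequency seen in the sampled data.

17.6 kHz mod fs = 7.8 kHz.
7.8 kHz > fs/2 = 4.9 kHz, folds to fs − 7.8 kHz = 2 kHz.

2 kHz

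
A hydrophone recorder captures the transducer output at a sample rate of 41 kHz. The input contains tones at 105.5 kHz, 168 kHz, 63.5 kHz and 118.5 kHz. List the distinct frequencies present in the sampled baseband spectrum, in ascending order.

fs/2 = 20.5 kHz.
105.5 kHz mod fs = 23.5 kHz.
23.5 kHz > fs/2 = 20.5 kHz, folds to fs − 23.5 kHz = 17.5 kHz.
168 kHz mod fs = 4 kHz.
4 kHz ≤ fs/2 = 20.5 kHz, appears at 4 kHz.
63.5 kHz mod fs = 22.5 kHz.
22.5 kHz > fs/2 = 20.5 kHz, folds to fs − 22.5 kHz = 18.5 kHz.
118.5 kHz mod fs = 36.5 kHz.
36.5 kHz > fs/2 = 20.5 kHz, folds to fs − 36.5 kHz = 4.5 kHz.
Distinct values: {4 kHz, 4.5 kHz, 17.5 kHz, 18.5 kHz}.

4 kHz, 4.5 kHz, 17.5 kHz, 18.5 kHz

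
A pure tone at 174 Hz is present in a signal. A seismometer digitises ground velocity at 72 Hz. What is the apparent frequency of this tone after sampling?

174 Hz mod fs = 30 Hz.
30 Hz ≤ fs/2 = 36 Hz, appears at 30 Hz.

30 Hz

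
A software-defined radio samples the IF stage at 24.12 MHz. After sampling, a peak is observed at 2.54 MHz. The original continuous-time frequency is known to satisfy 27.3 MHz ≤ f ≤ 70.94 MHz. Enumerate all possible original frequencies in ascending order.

45.7 MHz, 50.78 MHz, 69.82 MHz

Frequencies that alias to 2.54 MHz are k·fs ± 2.54 MHz for integer k ≥ 0.
k=0: 2.54 MHz.
k=1: 21.58 MHz, 26.66 MHz.
k=2: 45.7 MHz, 50.78 MHz.
k=3: 69.82 MHz, 74.9 MHz.
k=4: 93.94 MHz, 99.02 MHz.
Within [27.3 MHz, 70.94 MHz]: 45.7 MHz, 50.78 MHz, 69.82 MHz.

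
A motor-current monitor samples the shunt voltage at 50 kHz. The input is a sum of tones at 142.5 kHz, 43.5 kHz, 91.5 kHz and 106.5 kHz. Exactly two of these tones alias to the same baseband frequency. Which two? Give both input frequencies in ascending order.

fs/2 = 25 kHz.
142.5 kHz mod fs = 42.5 kHz.
42.5 kHz > fs/2 = 25 kHz, folds to fs − 42.5 kHz = 7.5 kHz.
43.5 kHz > fs/2 = 25 kHz, folds to fs − 43.5 kHz = 6.5 kHz.
91.5 kHz mod fs = 41.5 kHz.
41.5 kHz > fs/2 = 25 kHz, folds to fs − 41.5 kHz = 8.5 kHz.
106.5 kHz mod fs = 6.5 kHz.
6.5 kHz ≤ fs/2 = 25 kHz, appears at 6.5 kHz.
43.5 kHz and 106.5 kHz both map to 6.5 kHz.

43.5 kHz, 106.5 kHz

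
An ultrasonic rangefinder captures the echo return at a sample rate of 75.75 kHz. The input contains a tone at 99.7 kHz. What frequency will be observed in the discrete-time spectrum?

99.7 kHz mod fs = 23.95 kHz.
23.95 kHz ≤ fs/2 = 37.875 kHz, appears at 23.95 kHz.

23.95 kHz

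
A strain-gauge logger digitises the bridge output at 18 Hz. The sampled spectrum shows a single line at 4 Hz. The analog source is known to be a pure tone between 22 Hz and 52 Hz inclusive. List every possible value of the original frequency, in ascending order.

22 Hz, 32 Hz, 40 Hz, 50 Hz

Frequencies that alias to 4 Hz are k·fs ± 4 Hz for integer k ≥ 0.
k=0: 4 Hz.
k=1: 14 Hz, 22 Hz.
k=2: 32 Hz, 40 Hz.
k=3: 50 Hz, 58 Hz.
k=4: 68 Hz, 76 Hz.
Within [22 Hz, 52 Hz]: 22 Hz, 32 Hz, 40 Hz, 50 Hz.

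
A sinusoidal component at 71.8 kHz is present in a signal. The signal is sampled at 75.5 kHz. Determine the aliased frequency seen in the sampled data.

71.8 kHz > fs/2 = 37.75 kHz, folds to fs − 71.8 kHz = 3.7 kHz.

3.7 kHz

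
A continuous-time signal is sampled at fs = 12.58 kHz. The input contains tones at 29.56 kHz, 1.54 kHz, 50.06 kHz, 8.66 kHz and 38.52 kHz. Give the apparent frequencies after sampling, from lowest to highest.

fs/2 = 6.29 kHz.
29.56 kHz mod fs = 4.4 kHz.
4.4 kHz ≤ fs/2 = 6.29 kHz, appears at 4.4 kHz.
1.54 kHz ≤ fs/2 = 6.29 kHz, passes unchanged.
50.06 kHz mod fs = 12.32 kHz.
12.32 kHz > fs/2 = 6.29 kHz, folds to fs − 12.32 kHz = 0.26 kHz.
8.66 kHz > fs/2 = 6.29 kHz, folds to fs − 8.66 kHz = 3.92 kHz.
38.52 kHz mod fs = 0.78 kHz.
0.78 kHz ≤ fs/2 = 6.29 kHz, appears at 0.78 kHz.
Distinct values: {0.26 kHz, 0.78 kHz, 1.54 kHz, 3.92 kHz, 4.4 kHz}.

0.26 kHz, 0.78 kHz, 1.54 kHz, 3.92 kHz, 4.4 kHz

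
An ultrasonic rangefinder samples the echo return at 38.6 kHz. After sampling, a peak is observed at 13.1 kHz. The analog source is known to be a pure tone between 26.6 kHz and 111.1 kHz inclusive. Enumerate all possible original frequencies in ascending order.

51.7 kHz, 64.1 kHz, 90.3 kHz, 102.7 kHz

Frequencies that alias to 13.1 kHz are k·fs ± 13.1 kHz for integer k ≥ 0.
k=0: 13.1 kHz.
k=1: 25.5 kHz, 51.7 kHz.
k=2: 64.1 kHz, 90.3 kHz.
k=3: 102.7 kHz, 128.9 kHz.
k=4: 141.3 kHz, 167.5 kHz.
Within [26.6 kHz, 111.1 kHz]: 51.7 kHz, 64.1 kHz, 90.3 kHz, 102.7 kHz.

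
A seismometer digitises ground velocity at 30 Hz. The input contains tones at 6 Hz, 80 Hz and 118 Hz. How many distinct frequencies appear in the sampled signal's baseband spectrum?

fs/2 = 15 Hz.
6 Hz ≤ fs/2 = 15 Hz, passes unchanged.
80 Hz mod fs = 20 Hz.
20 Hz > fs/2 = 15 Hz, folds to fs − 20 Hz = 10 Hz.
118 Hz mod fs = 28 Hz.
28 Hz > fs/2 = 15 Hz, folds to fs − 28 Hz = 2 Hz.
Distinct values: {2 Hz, 6 Hz, 10 Hz} → 3.

3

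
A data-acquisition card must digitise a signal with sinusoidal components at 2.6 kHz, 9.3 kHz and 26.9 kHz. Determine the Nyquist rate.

53.8 kHz

Highest-frequency component: 26.9 kHz.
Nyquist rate = 2 × 26.9 kHz = 53.8 kHz.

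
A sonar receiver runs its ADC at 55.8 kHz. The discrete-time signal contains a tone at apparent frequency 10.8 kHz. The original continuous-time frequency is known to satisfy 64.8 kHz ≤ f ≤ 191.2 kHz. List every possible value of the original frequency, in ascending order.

66.6 kHz, 100.8 kHz, 122.4 kHz, 156.6 kHz, 178.2 kHz

Frequencies that alias to 10.8 kHz are k·fs ± 10.8 kHz for integer k ≥ 0.
k=0: 10.8 kHz.
k=1: 45 kHz, 66.6 kHz.
k=2: 100.8 kHz, 122.4 kHz.
k=3: 156.6 kHz, 178.2 kHz.
k=4: 212.4 kHz, 234 kHz.
Within [64.8 kHz, 191.2 kHz]: 66.6 kHz, 100.8 kHz, 122.4 kHz, 156.6 kHz, 178.2 kHz.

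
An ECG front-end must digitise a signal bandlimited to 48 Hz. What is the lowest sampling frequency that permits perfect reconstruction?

96 Hz

Nyquist rate = 2 × 48 Hz = 96 Hz.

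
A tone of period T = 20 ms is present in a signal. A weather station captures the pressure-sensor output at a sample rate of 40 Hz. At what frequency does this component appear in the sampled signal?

T = 20 ms → f = 1/T = 50 Hz.
50 Hz mod fs = 10 Hz.
10 Hz ≤ fs/2 = 20 Hz, appears at 10 Hz.

10 Hz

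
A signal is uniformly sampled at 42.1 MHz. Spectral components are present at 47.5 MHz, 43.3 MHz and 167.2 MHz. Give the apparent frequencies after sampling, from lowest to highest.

1.2 MHz, 5.4 MHz

fs/2 = 21.05 MHz.
47.5 MHz mod fs = 5.4 MHz.
5.4 MHz ≤ fs/2 = 21.05 MHz, appears at 5.4 MHz.
43.3 MHz mod fs = 1.2 MHz.
1.2 MHz ≤ fs/2 = 21.05 MHz, appears at 1.2 MHz.
167.2 MHz mod fs = 40.9 MHz.
40.9 MHz > fs/2 = 21.05 MHz, folds to fs − 40.9 MHz = 1.2 MHz.
Distinct values: {1.2 MHz, 5.4 MHz}.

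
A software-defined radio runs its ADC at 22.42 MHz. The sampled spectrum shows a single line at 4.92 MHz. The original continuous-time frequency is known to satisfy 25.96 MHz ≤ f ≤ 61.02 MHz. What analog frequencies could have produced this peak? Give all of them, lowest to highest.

27.34 MHz, 39.92 MHz, 49.76 MHz

Frequencies that alias to 4.92 MHz are k·fs ± 4.92 MHz for integer k ≥ 0.
k=0: 4.92 MHz.
k=1: 17.5 MHz, 27.34 MHz.
k=2: 39.92 MHz, 49.76 MHz.
k=3: 62.34 MHz, 72.18 MHz.
Within [25.96 MHz, 61.02 MHz]: 27.34 MHz, 39.92 MHz, 49.76 MHz.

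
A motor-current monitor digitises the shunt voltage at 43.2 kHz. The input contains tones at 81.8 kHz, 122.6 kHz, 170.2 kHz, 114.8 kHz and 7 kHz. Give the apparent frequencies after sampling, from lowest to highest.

2.6 kHz, 4.6 kHz, 7 kHz, 14.8 kHz

fs/2 = 21.6 kHz.
81.8 kHz mod fs = 38.6 kHz.
38.6 kHz > fs/2 = 21.6 kHz, folds to fs − 38.6 kHz = 4.6 kHz.
122.6 kHz mod fs = 36.2 kHz.
36.2 kHz > fs/2 = 21.6 kHz, folds to fs − 36.2 kHz = 7 kHz.
170.2 kHz mod fs = 40.6 kHz.
40.6 kHz > fs/2 = 21.6 kHz, folds to fs − 40.6 kHz = 2.6 kHz.
114.8 kHz mod fs = 28.4 kHz.
28.4 kHz > fs/2 = 21.6 kHz, folds to fs − 28.4 kHz = 14.8 kHz.
7 kHz ≤ fs/2 = 21.6 kHz, passes unchanged.
Distinct values: {2.6 kHz, 4.6 kHz, 7 kHz, 14.8 kHz}.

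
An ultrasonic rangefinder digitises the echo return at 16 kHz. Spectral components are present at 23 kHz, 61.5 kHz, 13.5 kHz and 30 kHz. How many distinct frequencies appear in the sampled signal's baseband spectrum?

3

fs/2 = 8 kHz.
23 kHz mod fs = 7 kHz.
7 kHz ≤ fs/2 = 8 kHz, appears at 7 kHz.
61.5 kHz mod fs = 13.5 kHz.
13.5 kHz > fs/2 = 8 kHz, folds to fs − 13.5 kHz = 2.5 kHz.
13.5 kHz > fs/2 = 8 kHz, folds to fs − 13.5 kHz = 2.5 kHz.
30 kHz mod fs = 14 kHz.
14 kHz > fs/2 = 8 kHz, folds to fs − 14 kHz = 2 kHz.
Distinct values: {2 kHz, 2.5 kHz, 7 kHz} → 3.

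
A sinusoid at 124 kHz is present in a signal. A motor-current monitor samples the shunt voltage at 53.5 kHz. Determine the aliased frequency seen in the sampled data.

124 kHz mod fs = 17 kHz.
17 kHz ≤ fs/2 = 26.75 kHz, appears at 17 kHz.

17 kHz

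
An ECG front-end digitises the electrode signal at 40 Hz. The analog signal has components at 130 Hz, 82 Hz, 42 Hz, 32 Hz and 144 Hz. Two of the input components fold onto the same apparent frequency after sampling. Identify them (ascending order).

42 Hz, 82 Hz

fs/2 = 20 Hz.
130 Hz mod fs = 10 Hz.
10 Hz ≤ fs/2 = 20 Hz, appears at 10 Hz.
82 Hz mod fs = 2 Hz.
2 Hz ≤ fs/2 = 20 Hz, appears at 2 Hz.
42 Hz mod fs = 2 Hz.
2 Hz ≤ fs/2 = 20 Hz, appears at 2 Hz.
32 Hz > fs/2 = 20 Hz, folds to fs − 32 Hz = 8 Hz.
144 Hz mod fs = 24 Hz.
24 Hz > fs/2 = 20 Hz, folds to fs − 24 Hz = 16 Hz.
42 Hz and 82 Hz both map to 2 Hz.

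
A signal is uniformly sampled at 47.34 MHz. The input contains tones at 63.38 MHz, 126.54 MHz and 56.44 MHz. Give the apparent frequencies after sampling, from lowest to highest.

9.1 MHz, 15.48 MHz, 16.04 MHz

fs/2 = 23.67 MHz.
63.38 MHz mod fs = 16.04 MHz.
16.04 MHz ≤ fs/2 = 23.67 MHz, appears at 16.04 MHz.
126.54 MHz mod fs = 31.86 MHz.
31.86 MHz > fs/2 = 23.67 MHz, folds to fs − 31.86 MHz = 15.48 MHz.
56.44 MHz mod fs = 9.1 MHz.
9.1 MHz ≤ fs/2 = 23.67 MHz, appears at 9.1 MHz.
Distinct values: {9.1 MHz, 15.48 MHz, 16.04 MHz}.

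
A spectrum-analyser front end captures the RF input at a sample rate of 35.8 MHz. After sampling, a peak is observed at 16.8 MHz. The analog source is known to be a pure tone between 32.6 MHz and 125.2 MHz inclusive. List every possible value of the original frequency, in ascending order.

52.6 MHz, 54.8 MHz, 88.4 MHz, 90.6 MHz, 124.2 MHz

Frequencies that alias to 16.8 MHz are k·fs ± 16.8 MHz for integer k ≥ 0.
k=0: 16.8 MHz.
k=1: 19 MHz, 52.6 MHz.
k=2: 54.8 MHz, 88.4 MHz.
k=3: 90.6 MHz, 124.2 MHz.
k=4: 126.4 MHz, 160 MHz.
Within [32.6 MHz, 125.2 MHz]: 52.6 MHz, 54.8 MHz, 88.4 MHz, 90.6 MHz, 124.2 MHz.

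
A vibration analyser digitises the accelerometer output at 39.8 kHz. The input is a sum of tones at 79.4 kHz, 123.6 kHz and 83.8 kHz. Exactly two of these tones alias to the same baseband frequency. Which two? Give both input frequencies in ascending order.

83.8 kHz, 123.6 kHz

fs/2 = 19.9 kHz.
79.4 kHz mod fs = 39.6 kHz.
39.6 kHz > fs/2 = 19.9 kHz, folds to fs − 39.6 kHz = 0.2 kHz.
123.6 kHz mod fs = 4.2 kHz.
4.2 kHz ≤ fs/2 = 19.9 kHz, appears at 4.2 kHz.
83.8 kHz mod fs = 4.2 kHz.
4.2 kHz ≤ fs/2 = 19.9 kHz, appears at 4.2 kHz.
83.8 kHz and 123.6 kHz both map to 4.2 kHz.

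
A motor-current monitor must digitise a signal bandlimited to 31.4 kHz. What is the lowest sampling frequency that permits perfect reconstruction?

62.8 kHz

Nyquist rate = 2 × 31.4 kHz = 62.8 kHz.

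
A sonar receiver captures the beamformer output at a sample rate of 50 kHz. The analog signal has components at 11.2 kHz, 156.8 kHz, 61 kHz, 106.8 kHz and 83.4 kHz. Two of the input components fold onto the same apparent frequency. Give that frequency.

fs/2 = 25 kHz.
11.2 kHz ≤ fs/2 = 25 kHz, passes unchanged.
156.8 kHz mod fs = 6.8 kHz.
6.8 kHz ≤ fs/2 = 25 kHz, appears at 6.8 kHz.
61 kHz mod fs = 11 kHz.
11 kHz ≤ fs/2 = 25 kHz, appears at 11 kHz.
106.8 kHz mod fs = 6.8 kHz.
6.8 kHz ≤ fs/2 = 25 kHz, appears at 6.8 kHz.
83.4 kHz mod fs = 33.4 kHz.
33.4 kHz > fs/2 = 25 kHz, folds to fs − 33.4 kHz = 16.6 kHz.
106.8 kHz and 156.8 kHz both map to 6.8 kHz.

6.8 kHz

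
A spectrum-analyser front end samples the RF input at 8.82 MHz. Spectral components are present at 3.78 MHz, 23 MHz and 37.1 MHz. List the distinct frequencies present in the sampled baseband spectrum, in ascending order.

1.82 MHz, 3.46 MHz, 3.78 MHz

fs/2 = 4.41 MHz.
3.78 MHz ≤ fs/2 = 4.41 MHz, passes unchanged.
23 MHz mod fs = 5.36 MHz.
5.36 MHz > fs/2 = 4.41 MHz, folds to fs − 5.36 MHz = 3.46 MHz.
37.1 MHz mod fs = 1.82 MHz.
1.82 MHz ≤ fs/2 = 4.41 MHz, appears at 1.82 MHz.
Distinct values: {1.82 MHz, 3.46 MHz, 3.78 MHz}.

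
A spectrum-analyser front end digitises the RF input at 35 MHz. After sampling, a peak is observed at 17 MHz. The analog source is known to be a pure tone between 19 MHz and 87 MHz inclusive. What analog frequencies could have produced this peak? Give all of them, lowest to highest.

52 MHz, 53 MHz, 87 MHz

Frequencies that alias to 17 MHz are k·fs ± 17 MHz for integer k ≥ 0.
k=0: 17 MHz.
k=1: 18 MHz, 52 MHz.
k=2: 53 MHz, 87 MHz.
k=3: 88 MHz, 122 MHz.
Within [19 MHz, 87 MHz]: 52 MHz, 53 MHz, 87 MHz.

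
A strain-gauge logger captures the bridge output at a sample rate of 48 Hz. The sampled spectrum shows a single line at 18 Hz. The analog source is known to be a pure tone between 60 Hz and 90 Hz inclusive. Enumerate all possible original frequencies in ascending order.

66 Hz, 78 Hz

Frequencies that alias to 18 Hz are k·fs ± 18 Hz for integer k ≥ 0.
k=0: 18 Hz.
k=1: 30 Hz, 66 Hz.
k=2: 78 Hz, 114 Hz.
k=3: 126 Hz, 162 Hz.
Within [60 Hz, 90 Hz]: 66 Hz, 78 Hz.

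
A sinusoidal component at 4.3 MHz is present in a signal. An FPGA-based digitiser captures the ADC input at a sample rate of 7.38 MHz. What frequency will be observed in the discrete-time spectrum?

4.3 MHz > fs/2 = 3.69 MHz, folds to fs − 4.3 MHz = 3.08 MHz.

3.08 MHz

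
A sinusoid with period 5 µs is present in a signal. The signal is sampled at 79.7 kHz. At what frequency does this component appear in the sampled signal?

39.1 kHz

T = 5 µs → f = 1/T = 200 kHz.
200 kHz mod fs = 40.6 kHz.
40.6 kHz > fs/2 = 39.85 kHz, folds to fs − 40.6 kHz = 39.1 kHz.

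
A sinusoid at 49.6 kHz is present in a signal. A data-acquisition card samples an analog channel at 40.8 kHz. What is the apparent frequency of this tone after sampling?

8.8 kHz

49.6 kHz mod fs = 8.8 kHz.
8.8 kHz ≤ fs/2 = 20.4 kHz, appears at 8.8 kHz.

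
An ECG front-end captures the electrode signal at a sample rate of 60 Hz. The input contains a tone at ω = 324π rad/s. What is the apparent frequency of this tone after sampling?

18 Hz

ω = 324π rad/s → f = ω/(2π) = 162 Hz.
162 Hz mod fs = 42 Hz.
42 Hz > fs/2 = 30 Hz, folds to fs − 42 Hz = 18 Hz.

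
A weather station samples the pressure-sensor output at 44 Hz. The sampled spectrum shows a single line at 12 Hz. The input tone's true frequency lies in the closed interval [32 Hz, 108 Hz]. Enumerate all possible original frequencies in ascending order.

Frequencies that alias to 12 Hz are k·fs ± 12 Hz for integer k ≥ 0.
k=0: 12 Hz.
k=1: 32 Hz, 56 Hz.
k=2: 76 Hz, 100 Hz.
k=3: 120 Hz, 144 Hz.
Within [32 Hz, 108 Hz]: 32 Hz, 56 Hz, 76 Hz, 100 Hz.

32 Hz, 56 Hz, 76 Hz, 100 Hz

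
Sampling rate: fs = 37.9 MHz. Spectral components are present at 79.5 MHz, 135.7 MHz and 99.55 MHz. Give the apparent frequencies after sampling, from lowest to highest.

3.7 MHz, 14.15 MHz, 15.9 MHz

fs/2 = 18.95 MHz.
79.5 MHz mod fs = 3.7 MHz.
3.7 MHz ≤ fs/2 = 18.95 MHz, appears at 3.7 MHz.
135.7 MHz mod fs = 22 MHz.
22 MHz > fs/2 = 18.95 MHz, folds to fs − 22 MHz = 15.9 MHz.
99.55 MHz mod fs = 23.75 MHz.
23.75 MHz > fs/2 = 18.95 MHz, folds to fs − 23.75 MHz = 14.15 MHz.
Distinct values: {3.7 MHz, 14.15 MHz, 15.9 MHz}.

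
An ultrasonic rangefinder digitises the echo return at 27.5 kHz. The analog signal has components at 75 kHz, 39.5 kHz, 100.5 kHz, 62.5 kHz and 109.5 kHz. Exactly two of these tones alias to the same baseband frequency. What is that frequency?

7.5 kHz

fs/2 = 13.75 kHz.
75 kHz mod fs = 20 kHz.
20 kHz > fs/2 = 13.75 kHz, folds to fs − 20 kHz = 7.5 kHz.
39.5 kHz mod fs = 12 kHz.
12 kHz ≤ fs/2 = 13.75 kHz, appears at 12 kHz.
100.5 kHz mod fs = 18 kHz.
18 kHz > fs/2 = 13.75 kHz, folds to fs − 18 kHz = 9.5 kHz.
62.5 kHz mod fs = 7.5 kHz.
7.5 kHz ≤ fs/2 = 13.75 kHz, appears at 7.5 kHz.
109.5 kHz mod fs = 27 kHz.
27 kHz > fs/2 = 13.75 kHz, folds to fs − 27 kHz = 0.5 kHz.
62.5 kHz and 75 kHz both map to 7.5 kHz.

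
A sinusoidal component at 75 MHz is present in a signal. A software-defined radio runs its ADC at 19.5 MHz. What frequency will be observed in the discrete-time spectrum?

75 MHz mod fs = 16.5 MHz.
16.5 MHz > fs/2 = 9.75 MHz, folds to fs − 16.5 MHz = 3 MHz.

3 MHz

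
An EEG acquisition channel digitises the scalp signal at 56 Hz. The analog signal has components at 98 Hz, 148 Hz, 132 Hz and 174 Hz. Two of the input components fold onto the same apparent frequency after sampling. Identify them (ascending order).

132 Hz, 148 Hz

fs/2 = 28 Hz.
98 Hz mod fs = 42 Hz.
42 Hz > fs/2 = 28 Hz, folds to fs − 42 Hz = 14 Hz.
148 Hz mod fs = 36 Hz.
36 Hz > fs/2 = 28 Hz, folds to fs − 36 Hz = 20 Hz.
132 Hz mod fs = 20 Hz.
20 Hz ≤ fs/2 = 28 Hz, appears at 20 Hz.
174 Hz mod fs = 6 Hz.
6 Hz ≤ fs/2 = 28 Hz, appears at 6 Hz.
132 Hz and 148 Hz both map to 20 Hz.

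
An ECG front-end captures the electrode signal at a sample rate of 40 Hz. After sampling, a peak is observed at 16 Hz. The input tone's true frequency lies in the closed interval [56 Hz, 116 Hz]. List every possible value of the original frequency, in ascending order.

Frequencies that alias to 16 Hz are k·fs ± 16 Hz for integer k ≥ 0.
k=0: 16 Hz.
k=1: 24 Hz, 56 Hz.
k=2: 64 Hz, 96 Hz.
k=3: 104 Hz, 136 Hz.
k=4: 144 Hz, 176 Hz.
Within [56 Hz, 116 Hz]: 56 Hz, 64 Hz, 96 Hz, 104 Hz.

56 Hz, 64 Hz, 96 Hz, 104 Hz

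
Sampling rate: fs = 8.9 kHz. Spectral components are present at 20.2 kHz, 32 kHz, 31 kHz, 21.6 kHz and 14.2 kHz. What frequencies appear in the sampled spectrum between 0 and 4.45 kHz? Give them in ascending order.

fs/2 = 4.45 kHz.
20.2 kHz mod fs = 2.4 kHz.
2.4 kHz ≤ fs/2 = 4.45 kHz, appears at 2.4 kHz.
32 kHz mod fs = 5.3 kHz.
5.3 kHz > fs/2 = 4.45 kHz, folds to fs − 5.3 kHz = 3.6 kHz.
31 kHz mod fs = 4.3 kHz.
4.3 kHz ≤ fs/2 = 4.45 kHz, appears at 4.3 kHz.
21.6 kHz mod fs = 3.8 kHz.
3.8 kHz ≤ fs/2 = 4.45 kHz, appears at 3.8 kHz.
14.2 kHz mod fs = 5.3 kHz.
5.3 kHz > fs/2 = 4.45 kHz, folds to fs − 5.3 kHz = 3.6 kHz.
Distinct values: {2.4 kHz, 3.6 kHz, 3.8 kHz, 4.3 kHz}.

2.4 kHz, 3.6 kHz, 3.8 kHz, 4.3 kHz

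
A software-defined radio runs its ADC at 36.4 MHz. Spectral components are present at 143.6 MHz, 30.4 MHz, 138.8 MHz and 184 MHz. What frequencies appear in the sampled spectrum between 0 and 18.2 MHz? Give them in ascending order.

2 MHz, 6 MHz, 6.8 MHz

fs/2 = 18.2 MHz.
143.6 MHz mod fs = 34.4 MHz.
34.4 MHz > fs/2 = 18.2 MHz, folds to fs − 34.4 MHz = 2 MHz.
30.4 MHz > fs/2 = 18.2 MHz, folds to fs − 30.4 MHz = 6 MHz.
138.8 MHz mod fs = 29.6 MHz.
29.6 MHz > fs/2 = 18.2 MHz, folds to fs − 29.6 MHz = 6.8 MHz.
184 MHz mod fs = 2 MHz.
2 MHz ≤ fs/2 = 18.2 MHz, appears at 2 MHz.
Distinct values: {2 MHz, 6 MHz, 6.8 MHz}.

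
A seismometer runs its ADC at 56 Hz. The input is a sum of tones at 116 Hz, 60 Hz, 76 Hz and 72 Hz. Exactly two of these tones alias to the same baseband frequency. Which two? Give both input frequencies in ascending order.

fs/2 = 28 Hz.
116 Hz mod fs = 4 Hz.
4 Hz ≤ fs/2 = 28 Hz, appears at 4 Hz.
60 Hz mod fs = 4 Hz.
4 Hz ≤ fs/2 = 28 Hz, appears at 4 Hz.
76 Hz mod fs = 20 Hz.
20 Hz ≤ fs/2 = 28 Hz, appears at 20 Hz.
72 Hz mod fs = 16 Hz.
16 Hz ≤ fs/2 = 28 Hz, appears at 16 Hz.
60 Hz and 116 Hz both map to 4 Hz.

60 Hz, 116 Hz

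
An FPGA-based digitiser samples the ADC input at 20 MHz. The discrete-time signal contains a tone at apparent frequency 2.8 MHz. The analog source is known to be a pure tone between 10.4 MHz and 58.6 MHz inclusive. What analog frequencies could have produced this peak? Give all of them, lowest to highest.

Frequencies that alias to 2.8 MHz are k·fs ± 2.8 MHz for integer k ≥ 0.
k=0: 2.8 MHz.
k=1: 17.2 MHz, 22.8 MHz.
k=2: 37.2 MHz, 42.8 MHz.
k=3: 57.2 MHz, 62.8 MHz.
k=4: 77.2 MHz, 82.8 MHz.
Within [10.4 MHz, 58.6 MHz]: 17.2 MHz, 22.8 MHz, 37.2 MHz, 42.8 MHz, 57.2 MHz.

17.2 MHz, 22.8 MHz, 37.2 MHz, 42.8 MHz, 57.2 MHz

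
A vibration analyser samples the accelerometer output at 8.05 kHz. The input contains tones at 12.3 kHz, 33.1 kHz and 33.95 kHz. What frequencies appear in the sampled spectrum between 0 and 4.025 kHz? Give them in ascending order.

fs/2 = 4.025 kHz.
12.3 kHz mod fs = 4.25 kHz.
4.25 kHz > fs/2 = 4.025 kHz, folds to fs − 4.25 kHz = 3.8 kHz.
33.1 kHz mod fs = 0.9 kHz.
0.9 kHz ≤ fs/2 = 4.025 kHz, appears at 0.9 kHz.
33.95 kHz mod fs = 1.75 kHz.
1.75 kHz ≤ fs/2 = 4.025 kHz, appears at 1.75 kHz.
Distinct values: {0.9 kHz, 1.75 kHz, 3.8 kHz}.

0.9 kHz, 1.75 kHz, 3.8 kHz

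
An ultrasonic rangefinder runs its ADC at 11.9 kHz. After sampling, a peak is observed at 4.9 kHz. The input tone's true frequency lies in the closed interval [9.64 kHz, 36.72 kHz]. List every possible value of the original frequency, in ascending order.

16.8 kHz, 18.9 kHz, 28.7 kHz, 30.8 kHz

Frequencies that alias to 4.9 kHz are k·fs ± 4.9 kHz for integer k ≥ 0.
k=0: 4.9 kHz.
k=1: 7 kHz, 16.8 kHz.
k=2: 18.9 kHz, 28.7 kHz.
k=3: 30.8 kHz, 40.6 kHz.
k=4: 42.7 kHz, 52.5 kHz.
Within [9.64 kHz, 36.72 kHz]: 16.8 kHz, 18.9 kHz, 28.7 kHz, 30.8 kHz.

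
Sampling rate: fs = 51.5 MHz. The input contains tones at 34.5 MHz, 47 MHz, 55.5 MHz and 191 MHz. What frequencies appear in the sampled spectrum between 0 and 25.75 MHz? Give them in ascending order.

4 MHz, 4.5 MHz, 15 MHz, 17 MHz

fs/2 = 25.75 MHz.
34.5 MHz > fs/2 = 25.75 MHz, folds to fs − 34.5 MHz = 17 MHz.
47 MHz > fs/2 = 25.75 MHz, folds to fs − 47 MHz = 4.5 MHz.
55.5 MHz mod fs = 4 MHz.
4 MHz ≤ fs/2 = 25.75 MHz, appears at 4 MHz.
191 MHz mod fs = 36.5 MHz.
36.5 MHz > fs/2 = 25.75 MHz, folds to fs − 36.5 MHz = 15 MHz.
Distinct values: {4 MHz, 4.5 MHz, 15 MHz, 17 MHz}.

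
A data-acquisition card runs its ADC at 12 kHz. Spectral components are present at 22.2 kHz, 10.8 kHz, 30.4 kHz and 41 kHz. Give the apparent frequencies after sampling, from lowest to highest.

fs/2 = 6 kHz.
22.2 kHz mod fs = 10.2 kHz.
10.2 kHz > fs/2 = 6 kHz, folds to fs − 10.2 kHz = 1.8 kHz.
10.8 kHz > fs/2 = 6 kHz, folds to fs − 10.8 kHz = 1.2 kHz.
30.4 kHz mod fs = 6.4 kHz.
6.4 kHz > fs/2 = 6 kHz, folds to fs − 6.4 kHz = 5.6 kHz.
41 kHz mod fs = 5 kHz.
5 kHz ≤ fs/2 = 6 kHz, appears at 5 kHz.
Distinct values: {1.2 kHz, 1.8 kHz, 5 kHz, 5.6 kHz}.

1.2 kHz, 1.8 kHz, 5 kHz, 5.6 kHz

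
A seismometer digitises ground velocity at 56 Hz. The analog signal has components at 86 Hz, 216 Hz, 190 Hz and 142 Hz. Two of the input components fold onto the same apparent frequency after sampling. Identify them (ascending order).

86 Hz, 142 Hz

fs/2 = 28 Hz.
86 Hz mod fs = 30 Hz.
30 Hz > fs/2 = 28 Hz, folds to fs − 30 Hz = 26 Hz.
216 Hz mod fs = 48 Hz.
48 Hz > fs/2 = 28 Hz, folds to fs − 48 Hz = 8 Hz.
190 Hz mod fs = 22 Hz.
22 Hz ≤ fs/2 = 28 Hz, appears at 22 Hz.
142 Hz mod fs = 30 Hz.
30 Hz > fs/2 = 28 Hz, folds to fs − 30 Hz = 26 Hz.
86 Hz and 142 Hz both map to 26 Hz.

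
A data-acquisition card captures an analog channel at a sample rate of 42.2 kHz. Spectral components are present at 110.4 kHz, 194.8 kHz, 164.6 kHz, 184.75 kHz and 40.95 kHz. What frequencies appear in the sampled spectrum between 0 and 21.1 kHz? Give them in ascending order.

fs/2 = 21.1 kHz.
110.4 kHz mod fs = 26 kHz.
26 kHz > fs/2 = 21.1 kHz, folds to fs − 26 kHz = 16.2 kHz.
194.8 kHz mod fs = 26 kHz.
26 kHz > fs/2 = 21.1 kHz, folds to fs − 26 kHz = 16.2 kHz.
164.6 kHz mod fs = 38 kHz.
38 kHz > fs/2 = 21.1 kHz, folds to fs − 38 kHz = 4.2 kHz.
184.75 kHz mod fs = 15.95 kHz.
15.95 kHz ≤ fs/2 = 21.1 kHz, appears at 15.95 kHz.
40.95 kHz > fs/2 = 21.1 kHz, folds to fs − 40.95 kHz = 1.25 kHz.
Distinct values: {1.25 kHz, 4.2 kHz, 15.95 kHz, 16.2 kHz}.

1.25 kHz, 4.2 kHz, 15.95 kHz, 16.2 kHz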